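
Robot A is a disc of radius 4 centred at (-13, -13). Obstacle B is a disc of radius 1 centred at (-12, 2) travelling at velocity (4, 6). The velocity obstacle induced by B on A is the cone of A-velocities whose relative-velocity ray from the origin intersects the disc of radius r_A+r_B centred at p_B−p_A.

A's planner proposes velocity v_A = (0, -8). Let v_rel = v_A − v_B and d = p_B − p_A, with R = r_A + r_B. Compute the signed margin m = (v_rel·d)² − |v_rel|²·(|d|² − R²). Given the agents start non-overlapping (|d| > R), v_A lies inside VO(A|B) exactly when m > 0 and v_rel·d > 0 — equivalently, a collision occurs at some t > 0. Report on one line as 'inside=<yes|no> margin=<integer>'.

d = (1, 15),  |d|² = 226;  R = 4+1 = 5,  c = 226−5² = 201
v_rel = (-4, -14),  |v_rel|² = 212;  v_rel·d = (-4)·(1) + (-14)·(15) = -214
212·t² + 428·t + 201 = 0  ⇒  m = (-214)² − 212·201 = 3184
m = 3184 > 0,  v_rel·d = -214 < 0  ⇒  outside

inside=no margin=3184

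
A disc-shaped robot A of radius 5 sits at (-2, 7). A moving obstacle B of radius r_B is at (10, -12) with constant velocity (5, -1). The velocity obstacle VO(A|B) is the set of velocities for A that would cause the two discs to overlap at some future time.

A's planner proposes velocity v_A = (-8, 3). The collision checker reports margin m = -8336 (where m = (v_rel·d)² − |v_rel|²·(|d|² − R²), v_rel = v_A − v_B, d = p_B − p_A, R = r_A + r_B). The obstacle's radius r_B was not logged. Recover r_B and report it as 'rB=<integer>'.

m = -8336
d = (12, -19);  v_rel = (-13, 4),  |v_rel|² = 185
v_rel×d = (-13)·(-19) − (4)·(12) = 199
since m = R²·185 − 199²:  R² = (39601 + -8336) / 185 = 169
R = √169 = 13  ⇒  r_B = 13 − 5 = 8

rB=8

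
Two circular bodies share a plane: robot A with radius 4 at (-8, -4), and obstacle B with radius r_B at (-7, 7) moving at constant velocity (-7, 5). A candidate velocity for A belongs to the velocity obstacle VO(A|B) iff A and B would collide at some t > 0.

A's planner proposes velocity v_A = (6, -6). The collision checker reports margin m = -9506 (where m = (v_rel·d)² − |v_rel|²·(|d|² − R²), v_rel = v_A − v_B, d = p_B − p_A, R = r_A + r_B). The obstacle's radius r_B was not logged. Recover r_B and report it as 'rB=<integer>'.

m = -9506
d = (1, 11);  v_rel = (13, -11),  |v_rel|² = 290
v_rel×d = (13)·(11) − (-11)·(1) = 154
since m = R²·290 − 154²:  R² = (23716 + -9506) / 290 = 49
R = √49 = 7  ⇒  r_B = 7 − 4 = 3

rB=3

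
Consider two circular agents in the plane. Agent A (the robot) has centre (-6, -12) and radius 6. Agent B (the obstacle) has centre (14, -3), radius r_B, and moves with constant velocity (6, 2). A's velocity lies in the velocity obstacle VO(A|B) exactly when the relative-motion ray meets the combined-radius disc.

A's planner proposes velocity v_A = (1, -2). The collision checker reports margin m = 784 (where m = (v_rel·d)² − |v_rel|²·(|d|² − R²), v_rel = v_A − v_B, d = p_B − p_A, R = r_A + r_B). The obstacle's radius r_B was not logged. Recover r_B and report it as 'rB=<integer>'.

m = 784
d = (20, 9);  v_rel = (-5, -4),  |v_rel|² = 41
v_rel×d = (-5)·(9) − (-4)·(20) = 35
since m = R²·41 − 35²:  R² = (1225 + 784) / 41 = 49
R = √49 = 7  ⇒  r_B = 7 − 6 = 1

rB=1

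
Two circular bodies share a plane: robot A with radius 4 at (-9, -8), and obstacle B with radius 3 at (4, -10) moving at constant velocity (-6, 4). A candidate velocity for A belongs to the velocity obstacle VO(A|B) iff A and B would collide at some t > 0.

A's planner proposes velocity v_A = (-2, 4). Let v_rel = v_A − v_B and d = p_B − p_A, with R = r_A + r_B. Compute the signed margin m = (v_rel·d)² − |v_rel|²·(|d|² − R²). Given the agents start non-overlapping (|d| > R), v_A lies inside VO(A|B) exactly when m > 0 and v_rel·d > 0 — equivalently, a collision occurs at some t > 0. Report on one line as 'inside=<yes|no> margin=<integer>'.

d = (13, -2),  |d|² = 173;  R = 4+3 = 7,  c = 173−7² = 124
v_rel = (4, 0),  |v_rel|² = 16;  v_rel·d = (4)·(13) + (0)·(-2) = 52
16·t² − 104·t + 124 = 0  ⇒  m = 52² − 16·124 = 720
m = 720 > 0,  v_rel·d = 52 > 0  ⇒  inside

inside=yes margin=720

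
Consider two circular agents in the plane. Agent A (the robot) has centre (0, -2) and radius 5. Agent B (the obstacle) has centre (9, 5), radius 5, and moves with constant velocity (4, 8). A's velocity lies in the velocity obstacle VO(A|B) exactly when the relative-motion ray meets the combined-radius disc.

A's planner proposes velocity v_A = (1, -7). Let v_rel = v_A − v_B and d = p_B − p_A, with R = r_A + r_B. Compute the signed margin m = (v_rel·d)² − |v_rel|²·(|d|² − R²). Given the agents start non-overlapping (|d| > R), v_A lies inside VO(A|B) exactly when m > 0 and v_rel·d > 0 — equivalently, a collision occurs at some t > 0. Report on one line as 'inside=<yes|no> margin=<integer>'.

d = (9, 7),  |d|² = 130;  R = 5+5 = 10,  c = 130−10² = 30
v_rel = (-3, -15),  |v_rel|² = 234;  v_rel·d = (-3)·(9) + (-15)·(7) = -132
234·t² + 264·t + 30 = 0  ⇒  m = (-132)² − 234·30 = 10404
m = 10404 > 0,  v_rel·d = -132 < 0  ⇒  outside

inside=no margin=10404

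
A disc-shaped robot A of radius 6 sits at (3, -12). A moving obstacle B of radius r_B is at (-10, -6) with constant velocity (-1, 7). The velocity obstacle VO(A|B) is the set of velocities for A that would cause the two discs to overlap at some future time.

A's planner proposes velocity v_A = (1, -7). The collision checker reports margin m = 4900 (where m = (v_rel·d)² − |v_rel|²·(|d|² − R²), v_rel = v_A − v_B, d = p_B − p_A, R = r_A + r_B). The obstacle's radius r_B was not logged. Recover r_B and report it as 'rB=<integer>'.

m = 4900
d = (-13, 6);  v_rel = (2, -14),  |v_rel|² = 200
v_rel×d = (2)·(6) − (-14)·(-13) = -170
since m = R²·200 − (-170)²:  R² = (28900 + 4900) / 200 = 169
R = √169 = 13  ⇒  r_B = 13 − 6 = 7

rB=7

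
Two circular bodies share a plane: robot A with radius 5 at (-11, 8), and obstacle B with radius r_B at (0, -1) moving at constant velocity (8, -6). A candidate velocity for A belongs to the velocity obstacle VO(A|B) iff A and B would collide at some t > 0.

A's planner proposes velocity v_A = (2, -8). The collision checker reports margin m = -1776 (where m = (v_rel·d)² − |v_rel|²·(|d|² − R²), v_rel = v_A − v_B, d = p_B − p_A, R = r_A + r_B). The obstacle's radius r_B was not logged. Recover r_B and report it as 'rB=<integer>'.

m = -1776
d = (11, -9);  v_rel = (-6, -2),  |v_rel|² = 40
v_rel×d = (-6)·(-9) − (-2)·(11) = 76
since m = R²·40 − 76²:  R² = (5776 + -1776) / 40 = 100
R = √100 = 10  ⇒  r_B = 10 − 5 = 5

rB=5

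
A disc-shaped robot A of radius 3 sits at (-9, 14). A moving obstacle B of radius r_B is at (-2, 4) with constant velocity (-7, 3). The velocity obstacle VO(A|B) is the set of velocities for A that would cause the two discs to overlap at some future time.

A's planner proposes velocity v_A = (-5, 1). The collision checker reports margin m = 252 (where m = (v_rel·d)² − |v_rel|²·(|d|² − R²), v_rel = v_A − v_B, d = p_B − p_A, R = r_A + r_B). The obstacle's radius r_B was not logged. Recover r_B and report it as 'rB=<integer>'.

m = 252
d = (7, -10);  v_rel = (2, -2),  |v_rel|² = 8
v_rel×d = (2)·(-10) − (-2)·(7) = -6
since m = R²·8 − (-6)²:  R² = (36 + 252) / 8 = 36
R = √36 = 6  ⇒  r_B = 6 − 3 = 3

rB=3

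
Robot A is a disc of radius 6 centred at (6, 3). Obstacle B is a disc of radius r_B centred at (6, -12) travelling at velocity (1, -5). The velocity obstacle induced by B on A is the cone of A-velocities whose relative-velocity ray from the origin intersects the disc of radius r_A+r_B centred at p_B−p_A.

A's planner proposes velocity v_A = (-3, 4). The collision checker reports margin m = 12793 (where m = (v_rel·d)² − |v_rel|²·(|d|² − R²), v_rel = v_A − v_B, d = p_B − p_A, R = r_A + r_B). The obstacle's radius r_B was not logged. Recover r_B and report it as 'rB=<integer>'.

m = 12793
d = (0, -15);  v_rel = (-4, 9),  |v_rel|² = 97
v_rel×d = (-4)·(-15) − (9)·(0) = 60
since m = R²·97 − 60²:  R² = (3600 + 12793) / 97 = 169
R = √169 = 13  ⇒  r_B = 13 − 6 = 7

rB=7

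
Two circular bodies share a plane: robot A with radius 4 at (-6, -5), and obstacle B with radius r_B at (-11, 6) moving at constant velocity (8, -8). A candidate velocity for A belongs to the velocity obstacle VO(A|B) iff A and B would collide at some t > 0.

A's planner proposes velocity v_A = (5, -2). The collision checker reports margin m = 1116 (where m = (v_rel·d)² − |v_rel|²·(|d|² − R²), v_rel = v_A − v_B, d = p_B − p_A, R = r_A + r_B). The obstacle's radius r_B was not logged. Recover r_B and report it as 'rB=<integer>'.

m = 1116
d = (-5, 11);  v_rel = (-3, 6),  |v_rel|² = 45
v_rel×d = (-3)·(11) − (6)·(-5) = -3
since m = R²·45 − (-3)²:  R² = (9 + 1116) / 45 = 25
R = √25 = 5  ⇒  r_B = 5 − 4 = 1

rB=1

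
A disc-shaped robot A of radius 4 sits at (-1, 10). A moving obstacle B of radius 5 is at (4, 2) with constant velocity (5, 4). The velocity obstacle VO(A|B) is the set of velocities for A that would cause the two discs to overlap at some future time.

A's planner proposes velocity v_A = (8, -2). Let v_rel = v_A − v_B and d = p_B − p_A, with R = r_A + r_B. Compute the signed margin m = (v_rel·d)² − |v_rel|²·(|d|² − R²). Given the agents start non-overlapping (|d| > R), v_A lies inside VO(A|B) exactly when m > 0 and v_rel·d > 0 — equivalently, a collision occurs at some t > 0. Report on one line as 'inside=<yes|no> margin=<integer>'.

d = (5, -8),  |d|² = 89;  R = 4+5 = 9,  c = 89−9² = 8
v_rel = (3, -6),  |v_rel|² = 45;  v_rel·d = (3)·(5) + (-6)·(-8) = 63
45·t² − 126·t + 8 = 0  ⇒  m = 63² − 45·8 = 3609
m = 3609 > 0,  v_rel·d = 63 > 0  ⇒  inside

inside=yes margin=3609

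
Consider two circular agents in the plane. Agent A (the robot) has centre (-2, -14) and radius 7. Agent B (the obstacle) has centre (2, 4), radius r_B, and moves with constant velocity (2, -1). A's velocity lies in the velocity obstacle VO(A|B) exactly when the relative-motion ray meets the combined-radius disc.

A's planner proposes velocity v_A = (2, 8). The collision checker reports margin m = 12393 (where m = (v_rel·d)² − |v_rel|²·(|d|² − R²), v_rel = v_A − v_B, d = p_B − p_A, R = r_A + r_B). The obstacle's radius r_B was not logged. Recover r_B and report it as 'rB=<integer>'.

m = 12393
d = (4, 18);  v_rel = (0, 9),  |v_rel|² = 81
v_rel×d = (0)·(18) − (9)·(4) = -36
since m = R²·81 − (-36)²:  R² = (1296 + 12393) / 81 = 169
R = √169 = 13  ⇒  r_B = 13 − 7 = 6

rB=6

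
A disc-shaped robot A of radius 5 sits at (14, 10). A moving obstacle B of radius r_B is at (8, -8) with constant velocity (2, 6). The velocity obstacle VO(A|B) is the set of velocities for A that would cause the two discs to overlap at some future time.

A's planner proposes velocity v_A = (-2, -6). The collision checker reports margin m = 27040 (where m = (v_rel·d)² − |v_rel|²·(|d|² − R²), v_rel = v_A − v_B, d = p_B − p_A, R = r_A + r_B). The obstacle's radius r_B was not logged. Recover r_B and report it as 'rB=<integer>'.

m = 27040
d = (-6, -18);  v_rel = (-4, -12),  |v_rel|² = 160
v_rel×d = (-4)·(-18) − (-12)·(-6) = 0
since m = R²·160 − 0²:  R² = (0 + 27040) / 160 = 169
R = √169 = 13  ⇒  r_B = 13 − 5 = 8

rB=8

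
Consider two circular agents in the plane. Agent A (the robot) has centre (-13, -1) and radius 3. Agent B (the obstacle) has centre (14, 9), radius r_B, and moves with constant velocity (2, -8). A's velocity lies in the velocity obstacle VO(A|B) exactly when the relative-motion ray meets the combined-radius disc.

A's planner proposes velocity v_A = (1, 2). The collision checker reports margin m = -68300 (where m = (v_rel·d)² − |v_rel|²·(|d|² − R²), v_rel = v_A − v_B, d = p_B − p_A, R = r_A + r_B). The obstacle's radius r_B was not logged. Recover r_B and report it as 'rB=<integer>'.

m = -68300
d = (27, 10);  v_rel = (-1, 10),  |v_rel|² = 101
v_rel×d = (-1)·(10) − (10)·(27) = -280
since m = R²·101 − (-280)²:  R² = (78400 + -68300) / 101 = 100
R = √100 = 10  ⇒  r_B = 10 − 3 = 7

rB=7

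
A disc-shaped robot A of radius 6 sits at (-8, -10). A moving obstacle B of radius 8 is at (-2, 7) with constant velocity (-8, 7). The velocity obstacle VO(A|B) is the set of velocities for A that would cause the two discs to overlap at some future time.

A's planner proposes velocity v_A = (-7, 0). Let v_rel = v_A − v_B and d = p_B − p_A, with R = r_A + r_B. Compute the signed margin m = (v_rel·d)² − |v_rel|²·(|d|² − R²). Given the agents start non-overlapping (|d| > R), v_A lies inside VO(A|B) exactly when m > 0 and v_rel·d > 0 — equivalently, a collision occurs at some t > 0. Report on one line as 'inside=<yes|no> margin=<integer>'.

d = (6, 17),  |d|² = 325;  R = 6+8 = 14,  c = 325−14² = 129
v_rel = (1, -7),  |v_rel|² = 50;  v_rel·d = (1)·(6) + (-7)·(17) = -113
50·t² + 226·t + 129 = 0  ⇒  m = (-113)² − 50·129 = 6319
m = 6319 > 0,  v_rel·d = -113 < 0  ⇒  outside

inside=no margin=6319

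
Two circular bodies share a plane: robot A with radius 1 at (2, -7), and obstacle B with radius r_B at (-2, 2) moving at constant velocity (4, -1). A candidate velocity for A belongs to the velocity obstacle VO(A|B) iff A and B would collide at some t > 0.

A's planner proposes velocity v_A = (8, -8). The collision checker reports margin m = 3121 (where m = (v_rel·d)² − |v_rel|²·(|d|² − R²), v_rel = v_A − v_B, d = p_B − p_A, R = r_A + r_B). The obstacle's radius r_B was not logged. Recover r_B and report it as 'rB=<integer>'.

m = 3121
d = (-4, 9);  v_rel = (4, -7),  |v_rel|² = 65
v_rel×d = (4)·(9) − (-7)·(-4) = 8
since m = R²·65 − 8²:  R² = (64 + 3121) / 65 = 49
R = √49 = 7  ⇒  r_B = 7 − 1 = 6

rB=6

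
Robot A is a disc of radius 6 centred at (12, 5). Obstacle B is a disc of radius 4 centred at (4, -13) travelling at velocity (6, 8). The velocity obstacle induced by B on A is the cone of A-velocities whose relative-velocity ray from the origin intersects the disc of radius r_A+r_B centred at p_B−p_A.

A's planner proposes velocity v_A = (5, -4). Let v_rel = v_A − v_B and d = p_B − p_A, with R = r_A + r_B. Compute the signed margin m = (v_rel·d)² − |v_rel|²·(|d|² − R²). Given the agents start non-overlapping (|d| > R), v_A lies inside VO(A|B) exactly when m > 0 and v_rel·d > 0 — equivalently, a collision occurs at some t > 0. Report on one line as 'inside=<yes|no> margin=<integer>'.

d = (-8, -18),  |d|² = 388;  R = 6+4 = 10,  c = 388−10² = 288
v_rel = (-1, -12),  |v_rel|² = 145;  v_rel·d = (-1)·(-8) + (-12)·(-18) = 224
145·t² − 448·t + 288 = 0  ⇒  m = 224² − 145·288 = 8416
m = 8416 > 0,  v_rel·d = 224 > 0  ⇒  inside

inside=yes margin=8416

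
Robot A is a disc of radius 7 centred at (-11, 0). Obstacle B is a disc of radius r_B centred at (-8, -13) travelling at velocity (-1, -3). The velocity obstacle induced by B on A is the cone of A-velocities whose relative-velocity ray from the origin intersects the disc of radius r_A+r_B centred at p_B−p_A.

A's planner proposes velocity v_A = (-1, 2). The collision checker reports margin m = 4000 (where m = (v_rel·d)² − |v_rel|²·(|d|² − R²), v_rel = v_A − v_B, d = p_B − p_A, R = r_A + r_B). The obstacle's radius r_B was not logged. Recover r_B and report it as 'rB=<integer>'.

m = 4000
d = (3, -13);  v_rel = (0, 5),  |v_rel|² = 25
v_rel×d = (0)·(-13) − (5)·(3) = -15
since m = R²·25 − (-15)²:  R² = (225 + 4000) / 25 = 169
R = √169 = 13  ⇒  r_B = 13 − 7 = 6

rB=6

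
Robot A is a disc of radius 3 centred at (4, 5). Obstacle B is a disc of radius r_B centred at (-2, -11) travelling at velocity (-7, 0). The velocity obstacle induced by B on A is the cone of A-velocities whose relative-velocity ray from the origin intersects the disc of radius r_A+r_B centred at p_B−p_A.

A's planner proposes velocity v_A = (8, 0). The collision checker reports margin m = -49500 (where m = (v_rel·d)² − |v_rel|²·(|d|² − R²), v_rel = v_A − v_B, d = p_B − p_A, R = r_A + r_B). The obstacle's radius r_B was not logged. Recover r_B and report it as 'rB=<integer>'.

m = -49500
d = (-6, -16);  v_rel = (15, 0),  |v_rel|² = 225
v_rel×d = (15)·(-16) − (0)·(-6) = -240
since m = R²·225 − (-240)²:  R² = (57600 + -49500) / 225 = 36
R = √36 = 6  ⇒  r_B = 6 − 3 = 3

rB=3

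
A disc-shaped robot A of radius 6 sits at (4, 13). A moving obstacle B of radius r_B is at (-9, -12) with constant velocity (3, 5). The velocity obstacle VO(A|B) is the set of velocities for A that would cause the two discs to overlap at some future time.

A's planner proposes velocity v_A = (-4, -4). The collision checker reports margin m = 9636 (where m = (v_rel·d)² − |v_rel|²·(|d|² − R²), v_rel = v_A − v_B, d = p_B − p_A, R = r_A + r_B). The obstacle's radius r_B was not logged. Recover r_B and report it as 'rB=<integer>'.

m = 9636
d = (-13, -25);  v_rel = (-7, -9),  |v_rel|² = 130
v_rel×d = (-7)·(-25) − (-9)·(-13) = 58
since m = R²·130 − 58²:  R² = (3364 + 9636) / 130 = 100
R = √100 = 10  ⇒  r_B = 10 − 6 = 4

rB=4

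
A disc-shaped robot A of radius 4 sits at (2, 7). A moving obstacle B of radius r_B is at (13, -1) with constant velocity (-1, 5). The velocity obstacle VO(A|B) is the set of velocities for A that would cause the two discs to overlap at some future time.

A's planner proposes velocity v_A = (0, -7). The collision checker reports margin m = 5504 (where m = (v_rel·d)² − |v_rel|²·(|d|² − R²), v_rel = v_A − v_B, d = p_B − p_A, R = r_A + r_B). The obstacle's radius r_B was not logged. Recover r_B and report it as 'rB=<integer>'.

m = 5504
d = (11, -8);  v_rel = (1, -12),  |v_rel|² = 145
v_rel×d = (1)·(-8) − (-12)·(11) = 124
since m = R²·145 − 124²:  R² = (15376 + 5504) / 145 = 144
R = √144 = 12  ⇒  r_B = 12 − 4 = 8

rB=8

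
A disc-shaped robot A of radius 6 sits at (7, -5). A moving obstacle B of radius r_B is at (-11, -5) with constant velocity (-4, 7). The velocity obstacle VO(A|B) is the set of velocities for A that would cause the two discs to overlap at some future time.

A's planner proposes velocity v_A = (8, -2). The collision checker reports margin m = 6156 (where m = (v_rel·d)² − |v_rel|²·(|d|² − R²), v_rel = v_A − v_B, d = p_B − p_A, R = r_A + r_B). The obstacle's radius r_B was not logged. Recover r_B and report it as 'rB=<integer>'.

m = 6156
d = (-18, 0);  v_rel = (12, -9),  |v_rel|² = 225
v_rel×d = (12)·(0) − (-9)·(-18) = -162
since m = R²·225 − (-162)²:  R² = (26244 + 6156) / 225 = 144
R = √144 = 12  ⇒  r_B = 12 − 6 = 6

rB=6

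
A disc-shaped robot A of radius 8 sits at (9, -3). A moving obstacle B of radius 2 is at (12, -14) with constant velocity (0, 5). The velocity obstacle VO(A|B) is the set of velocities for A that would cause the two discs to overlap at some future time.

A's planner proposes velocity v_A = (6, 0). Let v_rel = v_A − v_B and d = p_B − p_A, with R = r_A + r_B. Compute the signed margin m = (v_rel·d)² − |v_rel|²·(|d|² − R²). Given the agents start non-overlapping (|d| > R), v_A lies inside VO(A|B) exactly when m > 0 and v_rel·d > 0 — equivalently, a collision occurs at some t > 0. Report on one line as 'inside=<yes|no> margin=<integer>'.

d = (3, -11),  |d|² = 130;  R = 8+2 = 10,  c = 130−10² = 30
v_rel = (6, -5),  |v_rel|² = 61;  v_rel·d = (6)·(3) + (-5)·(-11) = 73
61·t² − 146·t + 30 = 0  ⇒  m = 73² − 61·30 = 3499
m = 3499 > 0,  v_rel·d = 73 > 0  ⇒  inside

inside=yes margin=3499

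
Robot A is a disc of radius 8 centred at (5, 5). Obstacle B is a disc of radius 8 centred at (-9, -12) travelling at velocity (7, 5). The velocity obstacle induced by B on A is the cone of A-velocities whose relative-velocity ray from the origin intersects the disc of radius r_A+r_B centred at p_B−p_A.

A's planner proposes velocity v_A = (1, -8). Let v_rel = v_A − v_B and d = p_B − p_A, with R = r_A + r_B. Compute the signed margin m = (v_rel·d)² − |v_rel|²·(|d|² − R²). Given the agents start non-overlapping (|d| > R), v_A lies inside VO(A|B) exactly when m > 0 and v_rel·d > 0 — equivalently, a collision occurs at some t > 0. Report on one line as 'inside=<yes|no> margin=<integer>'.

d = (-14, -17),  |d|² = 485;  R = 8+8 = 16,  c = 485−16² = 229
v_rel = (-6, -13),  |v_rel|² = 205;  v_rel·d = (-6)·(-14) + (-13)·(-17) = 305
205·t² − 610·t + 229 = 0  ⇒  m = 305² − 205·229 = 46080
m = 46080 > 0,  v_rel·d = 305 > 0  ⇒  inside

inside=yes margin=46080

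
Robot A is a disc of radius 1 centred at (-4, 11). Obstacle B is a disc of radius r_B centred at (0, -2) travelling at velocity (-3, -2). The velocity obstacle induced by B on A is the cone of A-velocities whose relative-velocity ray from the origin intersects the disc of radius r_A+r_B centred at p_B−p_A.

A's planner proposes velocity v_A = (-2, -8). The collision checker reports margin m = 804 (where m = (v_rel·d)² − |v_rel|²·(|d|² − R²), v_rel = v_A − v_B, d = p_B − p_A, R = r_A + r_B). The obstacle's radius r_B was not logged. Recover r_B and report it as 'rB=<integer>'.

m = 804
d = (4, -13);  v_rel = (1, -6),  |v_rel|² = 37
v_rel×d = (1)·(-13) − (-6)·(4) = 11
since m = R²·37 − 11²:  R² = (121 + 804) / 37 = 25
R = √25 = 5  ⇒  r_B = 5 − 1 = 4

rB=4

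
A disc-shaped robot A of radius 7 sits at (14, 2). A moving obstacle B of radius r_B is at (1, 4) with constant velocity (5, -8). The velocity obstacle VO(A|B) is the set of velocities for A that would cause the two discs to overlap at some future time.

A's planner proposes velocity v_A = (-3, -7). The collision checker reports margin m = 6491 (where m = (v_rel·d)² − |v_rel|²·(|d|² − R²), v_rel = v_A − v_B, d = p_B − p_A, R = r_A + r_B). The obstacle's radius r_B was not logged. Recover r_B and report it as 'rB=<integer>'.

m = 6491
d = (-13, 2);  v_rel = (-8, 1),  |v_rel|² = 65
v_rel×d = (-8)·(2) − (1)·(-13) = -3
since m = R²·65 − (-3)²:  R² = (9 + 6491) / 65 = 100
R = √100 = 10  ⇒  r_B = 10 − 7 = 3

rB=3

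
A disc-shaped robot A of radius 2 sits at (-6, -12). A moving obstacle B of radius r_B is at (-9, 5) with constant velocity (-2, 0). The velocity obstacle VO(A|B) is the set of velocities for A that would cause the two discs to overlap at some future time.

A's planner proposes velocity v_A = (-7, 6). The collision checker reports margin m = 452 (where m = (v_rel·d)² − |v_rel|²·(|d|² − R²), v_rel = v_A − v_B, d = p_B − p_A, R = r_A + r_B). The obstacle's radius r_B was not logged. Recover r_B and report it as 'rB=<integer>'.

m = 452
d = (-3, 17);  v_rel = (-5, 6),  |v_rel|² = 61
v_rel×d = (-5)·(17) − (6)·(-3) = -67
since m = R²·61 − (-67)²:  R² = (4489 + 452) / 61 = 81
R = √81 = 9  ⇒  r_B = 9 − 2 = 7

rB=7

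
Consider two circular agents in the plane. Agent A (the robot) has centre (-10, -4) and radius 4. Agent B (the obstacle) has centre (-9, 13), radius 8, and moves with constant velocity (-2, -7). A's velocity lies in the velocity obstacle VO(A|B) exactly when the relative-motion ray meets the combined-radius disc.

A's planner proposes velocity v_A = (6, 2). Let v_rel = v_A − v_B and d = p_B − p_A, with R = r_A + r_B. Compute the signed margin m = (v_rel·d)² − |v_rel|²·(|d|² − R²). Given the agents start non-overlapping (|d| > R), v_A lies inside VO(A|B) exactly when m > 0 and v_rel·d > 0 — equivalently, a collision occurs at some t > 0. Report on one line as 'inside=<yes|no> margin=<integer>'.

d = (1, 17),  |d|² = 290;  R = 4+8 = 12,  c = 290−12² = 146
v_rel = (8, 9),  |v_rel|² = 145;  v_rel·d = (8)·(1) + (9)·(17) = 161
145·t² − 322·t + 146 = 0  ⇒  m = 161² − 145·146 = 4751
m = 4751 > 0,  v_rel·d = 161 > 0  ⇒  inside

inside=yes margin=4751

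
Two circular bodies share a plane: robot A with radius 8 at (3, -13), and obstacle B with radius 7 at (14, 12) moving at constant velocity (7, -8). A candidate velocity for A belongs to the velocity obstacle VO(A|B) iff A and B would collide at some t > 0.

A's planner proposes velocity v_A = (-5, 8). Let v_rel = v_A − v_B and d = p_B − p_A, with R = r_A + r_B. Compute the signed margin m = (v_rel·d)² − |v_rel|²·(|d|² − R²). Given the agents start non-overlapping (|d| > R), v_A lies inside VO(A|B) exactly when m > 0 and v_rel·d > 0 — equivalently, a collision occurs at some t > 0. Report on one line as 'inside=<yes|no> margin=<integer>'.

d = (11, 25),  |d|² = 746;  R = 8+7 = 15,  c = 746−15² = 521
v_rel = (-12, 16),  |v_rel|² = 400;  v_rel·d = (-12)·(11) + (16)·(25) = 268
400·t² − 536·t + 521 = 0  ⇒  m = 268² − 400·521 = -136576
m = -136576 < 0,  v_rel·d = 268 > 0  ⇒  outside

inside=no margin=-136576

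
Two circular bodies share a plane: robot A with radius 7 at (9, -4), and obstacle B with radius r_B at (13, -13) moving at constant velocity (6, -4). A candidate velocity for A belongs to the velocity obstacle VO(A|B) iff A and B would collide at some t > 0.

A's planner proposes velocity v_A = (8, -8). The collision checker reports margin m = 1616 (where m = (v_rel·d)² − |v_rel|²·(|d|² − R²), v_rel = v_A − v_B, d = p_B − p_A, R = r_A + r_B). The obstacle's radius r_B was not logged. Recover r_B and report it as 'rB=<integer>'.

m = 1616
d = (4, -9);  v_rel = (2, -4),  |v_rel|² = 20
v_rel×d = (2)·(-9) − (-4)·(4) = -2
since m = R²·20 − (-2)²:  R² = (4 + 1616) / 20 = 81
R = √81 = 9  ⇒  r_B = 9 − 7 = 2

rB=2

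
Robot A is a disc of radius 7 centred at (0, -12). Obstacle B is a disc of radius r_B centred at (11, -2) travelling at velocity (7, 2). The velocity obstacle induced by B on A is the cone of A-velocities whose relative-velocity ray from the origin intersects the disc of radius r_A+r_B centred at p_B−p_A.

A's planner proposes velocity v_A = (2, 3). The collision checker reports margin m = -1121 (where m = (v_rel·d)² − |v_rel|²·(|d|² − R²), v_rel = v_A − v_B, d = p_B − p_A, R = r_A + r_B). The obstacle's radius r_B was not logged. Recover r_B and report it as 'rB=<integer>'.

m = -1121
d = (11, 10);  v_rel = (-5, 1),  |v_rel|² = 26
v_rel×d = (-5)·(10) − (1)·(11) = -61
since m = R²·26 − (-61)²:  R² = (3721 + -1121) / 26 = 100
R = √100 = 10  ⇒  r_B = 10 − 7 = 3

rB=3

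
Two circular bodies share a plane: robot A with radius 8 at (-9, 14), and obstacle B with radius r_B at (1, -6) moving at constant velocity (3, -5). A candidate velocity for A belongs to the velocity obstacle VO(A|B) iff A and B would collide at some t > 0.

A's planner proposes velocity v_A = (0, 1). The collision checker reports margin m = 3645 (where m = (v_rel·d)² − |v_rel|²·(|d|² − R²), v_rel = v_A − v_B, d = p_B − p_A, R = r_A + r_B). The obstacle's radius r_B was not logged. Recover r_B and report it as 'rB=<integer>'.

m = 3645
d = (10, -20);  v_rel = (-3, 6),  |v_rel|² = 45
v_rel×d = (-3)·(-20) − (6)·(10) = 0
since m = R²·45 − 0²:  R² = (0 + 3645) / 45 = 81
R = √81 = 9  ⇒  r_B = 9 − 8 = 1

rB=1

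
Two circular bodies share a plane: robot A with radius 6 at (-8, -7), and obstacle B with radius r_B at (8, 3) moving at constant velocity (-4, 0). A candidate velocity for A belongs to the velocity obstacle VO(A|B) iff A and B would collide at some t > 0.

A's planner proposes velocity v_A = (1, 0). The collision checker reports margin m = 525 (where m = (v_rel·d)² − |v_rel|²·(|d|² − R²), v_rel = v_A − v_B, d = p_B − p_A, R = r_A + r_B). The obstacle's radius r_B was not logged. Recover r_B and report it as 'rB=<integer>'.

m = 525
d = (16, 10);  v_rel = (5, 0),  |v_rel|² = 25
v_rel×d = (5)·(10) − (0)·(16) = 50
since m = R²·25 − 50²:  R² = (2500 + 525) / 25 = 121
R = √121 = 11  ⇒  r_B = 11 − 6 = 5

rB=5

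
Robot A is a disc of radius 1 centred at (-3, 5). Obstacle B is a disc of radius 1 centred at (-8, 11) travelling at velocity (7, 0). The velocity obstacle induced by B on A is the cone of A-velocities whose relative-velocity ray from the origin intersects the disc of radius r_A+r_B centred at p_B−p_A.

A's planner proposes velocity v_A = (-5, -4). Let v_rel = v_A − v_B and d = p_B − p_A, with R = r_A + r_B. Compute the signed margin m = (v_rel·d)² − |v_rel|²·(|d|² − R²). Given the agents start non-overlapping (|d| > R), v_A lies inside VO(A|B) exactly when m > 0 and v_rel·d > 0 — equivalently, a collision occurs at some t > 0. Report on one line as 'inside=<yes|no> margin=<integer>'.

d = (-5, 6),  |d|² = 61;  R = 1+1 = 2,  c = 61−2² = 57
v_rel = (-12, -4),  |v_rel|² = 160;  v_rel·d = (-12)·(-5) + (-4)·(6) = 36
160·t² − 72·t + 57 = 0  ⇒  m = 36² − 160·57 = -7824
m = -7824 < 0,  v_rel·d = 36 > 0  ⇒  outside

inside=no margin=-7824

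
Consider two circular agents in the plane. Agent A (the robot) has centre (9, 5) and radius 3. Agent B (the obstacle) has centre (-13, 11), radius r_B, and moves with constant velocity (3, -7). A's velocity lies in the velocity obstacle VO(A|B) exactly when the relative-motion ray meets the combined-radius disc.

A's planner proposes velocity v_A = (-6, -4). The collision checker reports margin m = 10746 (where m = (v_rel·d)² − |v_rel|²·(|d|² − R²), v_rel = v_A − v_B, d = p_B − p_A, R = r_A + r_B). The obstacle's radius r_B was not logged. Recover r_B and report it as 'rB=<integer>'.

m = 10746
d = (-22, 6);  v_rel = (-9, 3),  |v_rel|² = 90
v_rel×d = (-9)·(6) − (3)·(-22) = 12
since m = R²·90 − 12²:  R² = (144 + 10746) / 90 = 121
R = √121 = 11  ⇒  r_B = 11 − 3 = 8

rB=8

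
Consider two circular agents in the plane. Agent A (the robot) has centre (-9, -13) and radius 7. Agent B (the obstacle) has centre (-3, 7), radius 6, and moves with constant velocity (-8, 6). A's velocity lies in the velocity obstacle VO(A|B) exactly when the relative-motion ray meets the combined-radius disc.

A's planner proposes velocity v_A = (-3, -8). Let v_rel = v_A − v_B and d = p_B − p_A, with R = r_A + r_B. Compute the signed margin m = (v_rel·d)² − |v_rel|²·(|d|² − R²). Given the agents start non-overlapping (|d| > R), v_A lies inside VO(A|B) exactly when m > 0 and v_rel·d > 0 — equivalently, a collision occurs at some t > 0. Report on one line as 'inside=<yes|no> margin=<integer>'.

d = (6, 20),  |d|² = 436;  R = 7+6 = 13,  c = 436−13² = 267
v_rel = (5, -14),  |v_rel|² = 221;  v_rel·d = (5)·(6) + (-14)·(20) = -250
221·t² + 500·t + 267 = 0  ⇒  m = (-250)² − 221·267 = 3493
m = 3493 > 0,  v_rel·d = -250 < 0  ⇒  outside

inside=no margin=3493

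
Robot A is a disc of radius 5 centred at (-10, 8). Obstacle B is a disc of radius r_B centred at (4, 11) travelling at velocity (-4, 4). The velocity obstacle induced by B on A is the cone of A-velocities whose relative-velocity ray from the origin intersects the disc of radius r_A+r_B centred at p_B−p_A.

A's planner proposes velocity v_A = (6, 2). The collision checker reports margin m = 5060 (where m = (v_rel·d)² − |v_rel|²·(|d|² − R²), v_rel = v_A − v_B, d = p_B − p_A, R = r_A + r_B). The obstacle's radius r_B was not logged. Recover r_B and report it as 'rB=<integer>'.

m = 5060
d = (14, 3);  v_rel = (10, -2),  |v_rel|² = 104
v_rel×d = (10)·(3) − (-2)·(14) = 58
since m = R²·104 − 58²:  R² = (3364 + 5060) / 104 = 81
R = √81 = 9  ⇒  r_B = 9 − 5 = 4

rB=4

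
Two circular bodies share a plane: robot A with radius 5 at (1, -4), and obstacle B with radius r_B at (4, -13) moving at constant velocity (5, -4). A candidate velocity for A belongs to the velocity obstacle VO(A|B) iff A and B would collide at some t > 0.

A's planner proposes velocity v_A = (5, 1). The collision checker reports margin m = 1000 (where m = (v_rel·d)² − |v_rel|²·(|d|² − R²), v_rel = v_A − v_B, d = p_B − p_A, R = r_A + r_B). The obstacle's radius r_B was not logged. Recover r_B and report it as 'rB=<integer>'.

m = 1000
d = (3, -9);  v_rel = (0, 5),  |v_rel|² = 25
v_rel×d = (0)·(-9) − (5)·(3) = -15
since m = R²·25 − (-15)²:  R² = (225 + 1000) / 25 = 49
R = √49 = 7  ⇒  r_B = 7 − 5 = 2

rB=2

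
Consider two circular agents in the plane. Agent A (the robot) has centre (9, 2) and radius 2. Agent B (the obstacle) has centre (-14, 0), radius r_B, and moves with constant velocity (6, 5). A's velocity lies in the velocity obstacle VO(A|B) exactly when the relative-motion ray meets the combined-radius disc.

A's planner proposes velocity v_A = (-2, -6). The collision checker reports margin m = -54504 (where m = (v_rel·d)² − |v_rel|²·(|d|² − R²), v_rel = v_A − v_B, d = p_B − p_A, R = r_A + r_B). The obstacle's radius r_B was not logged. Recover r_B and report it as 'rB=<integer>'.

m = -54504
d = (-23, -2);  v_rel = (-8, -11),  |v_rel|² = 185
v_rel×d = (-8)·(-2) − (-11)·(-23) = -237
since m = R²·185 − (-237)²:  R² = (56169 + -54504) / 185 = 9
R = √9 = 3  ⇒  r_B = 3 − 2 = 1

rB=1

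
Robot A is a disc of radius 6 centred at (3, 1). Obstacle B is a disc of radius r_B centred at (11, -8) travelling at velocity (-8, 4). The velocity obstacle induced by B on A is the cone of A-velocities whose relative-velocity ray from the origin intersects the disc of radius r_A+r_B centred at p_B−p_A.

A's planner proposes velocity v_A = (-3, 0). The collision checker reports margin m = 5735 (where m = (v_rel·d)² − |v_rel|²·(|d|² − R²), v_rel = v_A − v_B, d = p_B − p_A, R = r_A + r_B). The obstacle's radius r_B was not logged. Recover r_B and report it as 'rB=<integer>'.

m = 5735
d = (8, -9);  v_rel = (5, -4),  |v_rel|² = 41
v_rel×d = (5)·(-9) − (-4)·(8) = -13
since m = R²·41 − (-13)²:  R² = (169 + 5735) / 41 = 144
R = √144 = 12  ⇒  r_B = 12 − 6 = 6

rB=6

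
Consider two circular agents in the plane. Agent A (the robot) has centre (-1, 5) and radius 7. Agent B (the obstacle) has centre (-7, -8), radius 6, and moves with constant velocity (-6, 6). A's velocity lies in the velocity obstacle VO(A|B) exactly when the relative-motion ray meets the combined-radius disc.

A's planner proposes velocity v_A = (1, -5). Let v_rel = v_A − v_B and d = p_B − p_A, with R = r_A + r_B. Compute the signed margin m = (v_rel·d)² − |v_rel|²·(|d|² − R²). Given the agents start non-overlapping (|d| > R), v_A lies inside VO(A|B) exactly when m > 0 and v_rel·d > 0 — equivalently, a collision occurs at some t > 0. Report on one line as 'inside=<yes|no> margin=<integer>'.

d = (-6, -13),  |d|² = 205;  R = 7+6 = 13,  c = 205−13² = 36
v_rel = (7, -11),  |v_rel|² = 170;  v_rel·d = (7)·(-6) + (-11)·(-13) = 101
170·t² − 202·t + 36 = 0  ⇒  m = 101² − 170·36 = 4081
m = 4081 > 0,  v_rel·d = 101 > 0  ⇒  inside

inside=yes margin=4081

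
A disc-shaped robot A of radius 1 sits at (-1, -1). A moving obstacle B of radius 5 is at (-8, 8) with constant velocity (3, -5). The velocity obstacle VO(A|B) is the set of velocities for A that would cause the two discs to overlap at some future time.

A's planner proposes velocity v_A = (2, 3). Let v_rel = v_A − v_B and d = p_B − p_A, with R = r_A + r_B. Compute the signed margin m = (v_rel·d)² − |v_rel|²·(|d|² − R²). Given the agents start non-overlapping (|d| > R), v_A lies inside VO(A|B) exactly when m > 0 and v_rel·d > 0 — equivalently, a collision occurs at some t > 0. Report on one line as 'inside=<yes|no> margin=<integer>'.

d = (-7, 9),  |d|² = 130;  R = 1+5 = 6,  c = 130−6² = 94
v_rel = (-1, 8),  |v_rel|² = 65;  v_rel·d = (-1)·(-7) + (8)·(9) = 79
65·t² − 158·t + 94 = 0  ⇒  m = 79² − 65·94 = 131
m = 131 > 0,  v_rel·d = 79 > 0  ⇒  inside

inside=yes margin=131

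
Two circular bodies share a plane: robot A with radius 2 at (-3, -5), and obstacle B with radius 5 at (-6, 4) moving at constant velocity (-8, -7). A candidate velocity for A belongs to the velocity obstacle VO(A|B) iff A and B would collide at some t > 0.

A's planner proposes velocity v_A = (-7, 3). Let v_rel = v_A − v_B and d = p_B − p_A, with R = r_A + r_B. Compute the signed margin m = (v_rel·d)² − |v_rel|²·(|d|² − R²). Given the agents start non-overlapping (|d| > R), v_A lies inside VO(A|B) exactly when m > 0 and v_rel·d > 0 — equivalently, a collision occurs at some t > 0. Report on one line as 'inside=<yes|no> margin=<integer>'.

d = (-3, 9),  |d|² = 90;  R = 2+5 = 7,  c = 90−7² = 41
v_rel = (1, 10),  |v_rel|² = 101;  v_rel·d = (1)·(-3) + (10)·(9) = 87
101·t² − 174·t + 41 = 0  ⇒  m = 87² − 101·41 = 3428
m = 3428 > 0,  v_rel·d = 87 > 0  ⇒  inside

inside=yes margin=3428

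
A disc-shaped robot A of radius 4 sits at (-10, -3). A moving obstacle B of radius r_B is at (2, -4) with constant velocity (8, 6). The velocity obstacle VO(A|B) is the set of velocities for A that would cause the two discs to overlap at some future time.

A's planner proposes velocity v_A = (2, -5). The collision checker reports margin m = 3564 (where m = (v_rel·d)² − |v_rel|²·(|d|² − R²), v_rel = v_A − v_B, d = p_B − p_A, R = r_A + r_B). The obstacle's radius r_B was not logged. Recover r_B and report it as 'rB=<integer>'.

m = 3564
d = (12, -1);  v_rel = (-6, -11),  |v_rel|² = 157
v_rel×d = (-6)·(-1) − (-11)·(12) = 138
since m = R²·157 − 138²:  R² = (19044 + 3564) / 157 = 144
R = √144 = 12  ⇒  r_B = 12 − 4 = 8

rB=8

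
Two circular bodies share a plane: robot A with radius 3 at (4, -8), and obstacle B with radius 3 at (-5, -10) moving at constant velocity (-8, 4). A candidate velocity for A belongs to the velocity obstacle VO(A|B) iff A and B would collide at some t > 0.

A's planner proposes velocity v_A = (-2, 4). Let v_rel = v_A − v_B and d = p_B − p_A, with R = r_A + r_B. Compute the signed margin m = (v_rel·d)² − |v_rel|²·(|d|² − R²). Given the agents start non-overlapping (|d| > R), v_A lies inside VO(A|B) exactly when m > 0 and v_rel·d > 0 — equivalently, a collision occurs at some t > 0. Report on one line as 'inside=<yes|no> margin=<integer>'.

d = (-9, -2),  |d|² = 85;  R = 3+3 = 6,  c = 85−6² = 49
v_rel = (6, 0),  |v_rel|² = 36;  v_rel·d = (6)·(-9) + (0)·(-2) = -54
36·t² + 108·t + 49 = 0  ⇒  m = (-54)² − 36·49 = 1152
m = 1152 > 0,  v_rel·d = -54 < 0  ⇒  outside

inside=no margin=1152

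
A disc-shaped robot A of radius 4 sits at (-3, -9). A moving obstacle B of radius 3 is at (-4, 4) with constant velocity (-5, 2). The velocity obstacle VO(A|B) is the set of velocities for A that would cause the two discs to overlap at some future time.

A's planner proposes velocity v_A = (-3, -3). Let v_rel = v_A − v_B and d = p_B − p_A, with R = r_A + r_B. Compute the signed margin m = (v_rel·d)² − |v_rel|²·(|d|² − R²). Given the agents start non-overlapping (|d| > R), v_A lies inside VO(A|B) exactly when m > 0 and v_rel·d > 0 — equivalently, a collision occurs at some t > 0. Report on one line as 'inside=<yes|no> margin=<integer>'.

d = (-1, 13),  |d|² = 170;  R = 4+3 = 7,  c = 170−7² = 121
v_rel = (2, -5),  |v_rel|² = 29;  v_rel·d = (2)·(-1) + (-5)·(13) = -67
29·t² + 134·t + 121 = 0  ⇒  m = (-67)² − 29·121 = 980
m = 980 > 0,  v_rel·d = -67 < 0  ⇒  outside

inside=no margin=980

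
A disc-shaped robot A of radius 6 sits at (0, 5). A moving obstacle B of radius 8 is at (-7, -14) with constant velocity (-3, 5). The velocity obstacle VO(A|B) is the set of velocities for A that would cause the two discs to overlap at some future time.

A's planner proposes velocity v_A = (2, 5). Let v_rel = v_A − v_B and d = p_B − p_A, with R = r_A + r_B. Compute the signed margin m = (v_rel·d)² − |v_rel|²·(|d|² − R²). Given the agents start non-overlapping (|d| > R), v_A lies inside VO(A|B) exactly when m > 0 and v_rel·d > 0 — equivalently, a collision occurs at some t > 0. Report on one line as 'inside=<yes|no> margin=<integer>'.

d = (-7, -19),  |d|² = 410;  R = 6+8 = 14,  c = 410−14² = 214
v_rel = (5, 0),  |v_rel|² = 25;  v_rel·d = (5)·(-7) + (0)·(-19) = -35
25·t² + 70·t + 214 = 0  ⇒  m = (-35)² − 25·214 = -4125
m = -4125 < 0,  v_rel·d = -35 < 0  ⇒  outside

inside=no margin=-4125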